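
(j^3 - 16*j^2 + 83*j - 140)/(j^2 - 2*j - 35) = (j^2 - 9*j + 20)/(j + 5)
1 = 1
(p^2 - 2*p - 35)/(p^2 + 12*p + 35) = (p - 7)/(p + 7)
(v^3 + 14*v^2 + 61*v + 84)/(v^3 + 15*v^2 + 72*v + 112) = (v + 3)/(v + 4)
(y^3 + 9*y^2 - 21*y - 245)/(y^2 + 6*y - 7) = (y^2 + 2*y - 35)/(y - 1)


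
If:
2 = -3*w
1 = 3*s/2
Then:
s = 2/3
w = -2/3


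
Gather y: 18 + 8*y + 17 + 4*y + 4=12*y + 39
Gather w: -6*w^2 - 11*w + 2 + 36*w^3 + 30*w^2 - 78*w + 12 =36*w^3 + 24*w^2 - 89*w + 14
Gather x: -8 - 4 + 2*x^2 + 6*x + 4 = 2*x^2 + 6*x - 8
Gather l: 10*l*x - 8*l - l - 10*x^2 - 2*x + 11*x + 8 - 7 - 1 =l*(10*x - 9) - 10*x^2 + 9*x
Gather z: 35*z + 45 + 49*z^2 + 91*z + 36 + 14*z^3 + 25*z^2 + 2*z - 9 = 14*z^3 + 74*z^2 + 128*z + 72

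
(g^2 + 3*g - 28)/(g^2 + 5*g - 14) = (g - 4)/(g - 2)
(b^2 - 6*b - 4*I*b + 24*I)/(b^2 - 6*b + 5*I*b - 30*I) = (b - 4*I)/(b + 5*I)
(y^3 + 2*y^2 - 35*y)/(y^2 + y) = (y^2 + 2*y - 35)/(y + 1)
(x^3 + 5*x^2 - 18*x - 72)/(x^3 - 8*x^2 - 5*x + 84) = (x + 6)/(x - 7)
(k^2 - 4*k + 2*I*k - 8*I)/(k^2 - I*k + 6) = (k - 4)/(k - 3*I)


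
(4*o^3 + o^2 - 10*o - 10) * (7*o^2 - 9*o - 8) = 28*o^5 - 29*o^4 - 111*o^3 + 12*o^2 + 170*o + 80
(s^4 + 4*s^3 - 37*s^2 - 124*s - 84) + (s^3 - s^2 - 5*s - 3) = s^4 + 5*s^3 - 38*s^2 - 129*s - 87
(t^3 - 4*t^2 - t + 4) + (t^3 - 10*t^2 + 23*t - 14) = 2*t^3 - 14*t^2 + 22*t - 10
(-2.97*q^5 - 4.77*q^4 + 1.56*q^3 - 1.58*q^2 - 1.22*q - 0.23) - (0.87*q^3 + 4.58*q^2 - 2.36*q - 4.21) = -2.97*q^5 - 4.77*q^4 + 0.69*q^3 - 6.16*q^2 + 1.14*q + 3.98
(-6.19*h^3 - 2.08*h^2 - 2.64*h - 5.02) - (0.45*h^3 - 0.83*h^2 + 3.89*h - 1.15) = -6.64*h^3 - 1.25*h^2 - 6.53*h - 3.87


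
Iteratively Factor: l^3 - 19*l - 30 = (l + 3)*(l^2 - 3*l - 10) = (l + 2)*(l + 3)*(l - 5)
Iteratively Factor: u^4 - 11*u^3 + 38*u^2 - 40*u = (u - 2)*(u^3 - 9*u^2 + 20*u) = (u - 5)*(u - 2)*(u^2 - 4*u) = u*(u - 5)*(u - 2)*(u - 4)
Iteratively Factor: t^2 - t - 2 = (t + 1)*(t - 2)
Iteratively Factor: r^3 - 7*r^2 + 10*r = (r - 2)*(r^2 - 5*r) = (r - 5)*(r - 2)*(r)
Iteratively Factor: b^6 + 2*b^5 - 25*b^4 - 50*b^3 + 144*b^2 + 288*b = (b - 4)*(b^5 + 6*b^4 - b^3 - 54*b^2 - 72*b) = b*(b - 4)*(b^4 + 6*b^3 - b^2 - 54*b - 72) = b*(b - 4)*(b + 2)*(b^3 + 4*b^2 - 9*b - 36) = b*(b - 4)*(b + 2)*(b + 4)*(b^2 - 9) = b*(b - 4)*(b - 3)*(b + 2)*(b + 4)*(b + 3)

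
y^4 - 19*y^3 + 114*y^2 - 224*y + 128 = (y - 8)^2*(y - 2)*(y - 1)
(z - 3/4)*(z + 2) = z^2 + 5*z/4 - 3/2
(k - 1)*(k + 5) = k^2 + 4*k - 5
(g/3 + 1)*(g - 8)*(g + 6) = g^3/3 + g^2/3 - 18*g - 48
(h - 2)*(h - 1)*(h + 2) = h^3 - h^2 - 4*h + 4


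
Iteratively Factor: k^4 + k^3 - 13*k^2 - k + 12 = (k + 4)*(k^3 - 3*k^2 - k + 3) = (k + 1)*(k + 4)*(k^2 - 4*k + 3) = (k - 1)*(k + 1)*(k + 4)*(k - 3)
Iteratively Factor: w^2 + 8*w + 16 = (w + 4)*(w + 4)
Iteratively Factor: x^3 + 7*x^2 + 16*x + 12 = (x + 3)*(x^2 + 4*x + 4) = (x + 2)*(x + 3)*(x + 2)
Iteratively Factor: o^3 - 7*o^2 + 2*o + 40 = (o - 5)*(o^2 - 2*o - 8) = (o - 5)*(o + 2)*(o - 4)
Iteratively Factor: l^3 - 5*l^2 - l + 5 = (l + 1)*(l^2 - 6*l + 5) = (l - 5)*(l + 1)*(l - 1)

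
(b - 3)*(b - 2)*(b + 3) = b^3 - 2*b^2 - 9*b + 18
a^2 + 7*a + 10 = (a + 2)*(a + 5)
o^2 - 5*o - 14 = (o - 7)*(o + 2)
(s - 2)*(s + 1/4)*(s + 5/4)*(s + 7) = s^4 + 13*s^3/2 - 99*s^2/16 - 311*s/16 - 35/8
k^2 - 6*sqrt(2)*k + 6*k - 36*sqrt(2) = (k + 6)*(k - 6*sqrt(2))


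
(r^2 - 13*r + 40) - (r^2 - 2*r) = 40 - 11*r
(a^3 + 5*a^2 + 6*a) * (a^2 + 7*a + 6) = a^5 + 12*a^4 + 47*a^3 + 72*a^2 + 36*a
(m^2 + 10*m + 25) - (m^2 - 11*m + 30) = 21*m - 5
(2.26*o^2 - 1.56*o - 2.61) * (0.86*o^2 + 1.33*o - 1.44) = 1.9436*o^4 + 1.6642*o^3 - 7.5738*o^2 - 1.2249*o + 3.7584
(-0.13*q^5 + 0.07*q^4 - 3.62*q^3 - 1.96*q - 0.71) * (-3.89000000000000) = 0.5057*q^5 - 0.2723*q^4 + 14.0818*q^3 + 7.6244*q + 2.7619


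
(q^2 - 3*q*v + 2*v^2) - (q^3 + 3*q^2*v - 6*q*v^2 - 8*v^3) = -q^3 - 3*q^2*v + q^2 + 6*q*v^2 - 3*q*v + 8*v^3 + 2*v^2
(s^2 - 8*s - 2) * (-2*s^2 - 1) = -2*s^4 + 16*s^3 + 3*s^2 + 8*s + 2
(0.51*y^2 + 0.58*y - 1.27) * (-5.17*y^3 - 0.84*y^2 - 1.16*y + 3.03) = -2.6367*y^5 - 3.427*y^4 + 5.4871*y^3 + 1.9393*y^2 + 3.2306*y - 3.8481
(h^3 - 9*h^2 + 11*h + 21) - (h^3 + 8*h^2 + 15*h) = -17*h^2 - 4*h + 21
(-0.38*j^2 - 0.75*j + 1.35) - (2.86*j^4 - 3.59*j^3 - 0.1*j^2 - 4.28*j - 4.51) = -2.86*j^4 + 3.59*j^3 - 0.28*j^2 + 3.53*j + 5.86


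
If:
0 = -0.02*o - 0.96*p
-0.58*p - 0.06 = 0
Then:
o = 4.97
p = -0.10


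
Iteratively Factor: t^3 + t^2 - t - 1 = (t + 1)*(t^2 - 1) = (t - 1)*(t + 1)*(t + 1)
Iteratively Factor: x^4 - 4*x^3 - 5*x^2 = (x + 1)*(x^3 - 5*x^2) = (x - 5)*(x + 1)*(x^2) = x*(x - 5)*(x + 1)*(x)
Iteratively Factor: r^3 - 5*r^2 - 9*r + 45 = (r + 3)*(r^2 - 8*r + 15) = (r - 3)*(r + 3)*(r - 5)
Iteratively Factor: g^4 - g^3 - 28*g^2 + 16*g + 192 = (g - 4)*(g^3 + 3*g^2 - 16*g - 48) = (g - 4)*(g + 4)*(g^2 - g - 12) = (g - 4)*(g + 3)*(g + 4)*(g - 4)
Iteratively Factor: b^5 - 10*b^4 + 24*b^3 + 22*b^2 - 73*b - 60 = (b + 1)*(b^4 - 11*b^3 + 35*b^2 - 13*b - 60) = (b + 1)^2*(b^3 - 12*b^2 + 47*b - 60) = (b - 3)*(b + 1)^2*(b^2 - 9*b + 20) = (b - 4)*(b - 3)*(b + 1)^2*(b - 5)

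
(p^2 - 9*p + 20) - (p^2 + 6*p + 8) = 12 - 15*p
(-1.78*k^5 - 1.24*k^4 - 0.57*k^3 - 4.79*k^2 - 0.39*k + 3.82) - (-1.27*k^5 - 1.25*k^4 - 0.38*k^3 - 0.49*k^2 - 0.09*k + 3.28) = -0.51*k^5 + 0.01*k^4 - 0.19*k^3 - 4.3*k^2 - 0.3*k + 0.54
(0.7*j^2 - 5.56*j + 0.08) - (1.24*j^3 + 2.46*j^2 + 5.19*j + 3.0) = -1.24*j^3 - 1.76*j^2 - 10.75*j - 2.92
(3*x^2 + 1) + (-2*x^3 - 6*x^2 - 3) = -2*x^3 - 3*x^2 - 2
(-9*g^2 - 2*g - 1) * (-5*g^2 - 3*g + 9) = 45*g^4 + 37*g^3 - 70*g^2 - 15*g - 9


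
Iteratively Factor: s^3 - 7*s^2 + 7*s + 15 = (s - 5)*(s^2 - 2*s - 3) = (s - 5)*(s + 1)*(s - 3)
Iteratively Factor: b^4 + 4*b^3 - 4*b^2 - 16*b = (b + 2)*(b^3 + 2*b^2 - 8*b) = (b - 2)*(b + 2)*(b^2 + 4*b) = (b - 2)*(b + 2)*(b + 4)*(b)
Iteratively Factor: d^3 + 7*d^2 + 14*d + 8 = (d + 4)*(d^2 + 3*d + 2) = (d + 2)*(d + 4)*(d + 1)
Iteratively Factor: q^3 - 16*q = (q + 4)*(q^2 - 4*q) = (q - 4)*(q + 4)*(q)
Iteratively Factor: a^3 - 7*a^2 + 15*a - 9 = (a - 3)*(a^2 - 4*a + 3) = (a - 3)*(a - 1)*(a - 3)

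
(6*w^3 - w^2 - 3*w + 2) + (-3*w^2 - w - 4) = 6*w^3 - 4*w^2 - 4*w - 2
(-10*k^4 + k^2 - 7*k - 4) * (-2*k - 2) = 20*k^5 + 20*k^4 - 2*k^3 + 12*k^2 + 22*k + 8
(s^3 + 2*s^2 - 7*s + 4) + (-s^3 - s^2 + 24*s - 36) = s^2 + 17*s - 32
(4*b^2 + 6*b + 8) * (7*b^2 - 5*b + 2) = 28*b^4 + 22*b^3 + 34*b^2 - 28*b + 16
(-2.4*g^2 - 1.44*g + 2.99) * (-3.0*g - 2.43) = 7.2*g^3 + 10.152*g^2 - 5.4708*g - 7.2657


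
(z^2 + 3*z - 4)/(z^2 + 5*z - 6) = (z + 4)/(z + 6)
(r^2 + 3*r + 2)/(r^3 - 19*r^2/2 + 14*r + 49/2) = 2*(r + 2)/(2*r^2 - 21*r + 49)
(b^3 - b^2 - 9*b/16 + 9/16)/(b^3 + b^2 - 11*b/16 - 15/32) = 2*(4*b^2 - b - 3)/(8*b^2 + 14*b + 5)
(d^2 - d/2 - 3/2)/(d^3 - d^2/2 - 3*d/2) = 1/d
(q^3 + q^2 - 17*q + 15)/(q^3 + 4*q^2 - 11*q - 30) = (q - 1)/(q + 2)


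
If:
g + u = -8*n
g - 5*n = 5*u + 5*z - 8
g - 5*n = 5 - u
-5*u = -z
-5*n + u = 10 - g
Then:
No Solution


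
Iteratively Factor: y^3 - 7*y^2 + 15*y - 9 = (y - 1)*(y^2 - 6*y + 9) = (y - 3)*(y - 1)*(y - 3)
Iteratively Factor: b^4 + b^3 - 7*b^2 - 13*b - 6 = (b + 2)*(b^3 - b^2 - 5*b - 3) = (b + 1)*(b + 2)*(b^2 - 2*b - 3) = (b + 1)^2*(b + 2)*(b - 3)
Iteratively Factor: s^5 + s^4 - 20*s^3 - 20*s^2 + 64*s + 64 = (s + 2)*(s^4 - s^3 - 18*s^2 + 16*s + 32) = (s - 2)*(s + 2)*(s^3 + s^2 - 16*s - 16) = (s - 4)*(s - 2)*(s + 2)*(s^2 + 5*s + 4) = (s - 4)*(s - 2)*(s + 1)*(s + 2)*(s + 4)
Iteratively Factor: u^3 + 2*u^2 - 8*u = (u)*(u^2 + 2*u - 8) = u*(u - 2)*(u + 4)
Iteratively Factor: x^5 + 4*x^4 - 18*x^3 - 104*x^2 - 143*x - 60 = (x + 4)*(x^4 - 18*x^2 - 32*x - 15) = (x + 3)*(x + 4)*(x^3 - 3*x^2 - 9*x - 5) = (x - 5)*(x + 3)*(x + 4)*(x^2 + 2*x + 1) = (x - 5)*(x + 1)*(x + 3)*(x + 4)*(x + 1)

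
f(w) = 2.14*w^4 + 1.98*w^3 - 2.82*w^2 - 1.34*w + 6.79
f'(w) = 8.56*w^3 + 5.94*w^2 - 5.64*w - 1.34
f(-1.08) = 5.37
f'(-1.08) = 0.90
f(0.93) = 6.30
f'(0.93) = 5.44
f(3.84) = 537.48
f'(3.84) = 549.29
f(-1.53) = 6.87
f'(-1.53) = -9.46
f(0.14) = 6.55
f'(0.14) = -1.99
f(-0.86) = 5.77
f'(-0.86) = 2.46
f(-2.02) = 17.30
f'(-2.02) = -36.26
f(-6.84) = 3934.62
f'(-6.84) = -2424.17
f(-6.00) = 2259.07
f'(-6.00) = -1602.62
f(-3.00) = 105.31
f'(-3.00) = -162.08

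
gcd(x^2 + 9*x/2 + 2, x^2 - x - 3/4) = x + 1/2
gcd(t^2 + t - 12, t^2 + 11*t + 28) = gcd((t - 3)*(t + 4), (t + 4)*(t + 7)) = t + 4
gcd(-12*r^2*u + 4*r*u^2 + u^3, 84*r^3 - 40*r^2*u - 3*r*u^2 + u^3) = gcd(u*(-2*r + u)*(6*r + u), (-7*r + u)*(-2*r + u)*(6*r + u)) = 12*r^2 - 4*r*u - u^2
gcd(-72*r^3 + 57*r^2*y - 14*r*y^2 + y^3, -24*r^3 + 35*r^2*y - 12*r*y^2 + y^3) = 24*r^2 - 11*r*y + y^2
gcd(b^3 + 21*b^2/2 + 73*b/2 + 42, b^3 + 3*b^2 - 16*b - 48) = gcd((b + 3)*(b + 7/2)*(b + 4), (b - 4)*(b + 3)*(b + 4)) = b^2 + 7*b + 12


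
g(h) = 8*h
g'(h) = 8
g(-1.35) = -10.80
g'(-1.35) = 8.00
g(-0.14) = -1.12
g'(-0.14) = 8.00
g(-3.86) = -30.88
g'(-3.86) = 8.00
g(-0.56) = -4.48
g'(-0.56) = 8.00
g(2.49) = 19.92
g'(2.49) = 8.00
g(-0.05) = -0.40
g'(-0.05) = 8.00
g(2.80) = 22.40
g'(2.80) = 8.00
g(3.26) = 26.08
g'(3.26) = 8.00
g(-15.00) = -120.00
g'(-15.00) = 8.00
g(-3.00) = -24.00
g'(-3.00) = 8.00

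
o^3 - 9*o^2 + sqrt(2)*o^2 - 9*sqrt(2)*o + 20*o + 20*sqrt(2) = (o - 5)*(o - 4)*(o + sqrt(2))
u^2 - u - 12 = (u - 4)*(u + 3)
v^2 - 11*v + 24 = (v - 8)*(v - 3)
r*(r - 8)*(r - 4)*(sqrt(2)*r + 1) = sqrt(2)*r^4 - 12*sqrt(2)*r^3 + r^3 - 12*r^2 + 32*sqrt(2)*r^2 + 32*r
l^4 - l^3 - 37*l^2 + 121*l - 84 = (l - 4)*(l - 3)*(l - 1)*(l + 7)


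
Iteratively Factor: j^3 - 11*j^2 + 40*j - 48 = (j - 4)*(j^2 - 7*j + 12) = (j - 4)^2*(j - 3)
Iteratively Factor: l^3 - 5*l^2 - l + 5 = (l + 1)*(l^2 - 6*l + 5) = (l - 1)*(l + 1)*(l - 5)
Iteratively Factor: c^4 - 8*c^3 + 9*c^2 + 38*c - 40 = (c - 1)*(c^3 - 7*c^2 + 2*c + 40) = (c - 4)*(c - 1)*(c^2 - 3*c - 10) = (c - 4)*(c - 1)*(c + 2)*(c - 5)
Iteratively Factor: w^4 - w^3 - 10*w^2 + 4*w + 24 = (w + 2)*(w^3 - 3*w^2 - 4*w + 12) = (w - 2)*(w + 2)*(w^2 - w - 6) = (w - 2)*(w + 2)^2*(w - 3)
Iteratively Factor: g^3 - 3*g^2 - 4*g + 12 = (g + 2)*(g^2 - 5*g + 6) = (g - 3)*(g + 2)*(g - 2)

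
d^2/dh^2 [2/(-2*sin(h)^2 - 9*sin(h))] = 2*(16*sin(h) + 54 + 57/sin(h) - 108/sin(h)^2 - 162/sin(h)^3)/(2*sin(h) + 9)^3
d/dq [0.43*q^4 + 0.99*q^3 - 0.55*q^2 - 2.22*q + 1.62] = 1.72*q^3 + 2.97*q^2 - 1.1*q - 2.22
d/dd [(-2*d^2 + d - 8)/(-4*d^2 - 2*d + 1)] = (8*d^2 - 68*d - 15)/(16*d^4 + 16*d^3 - 4*d^2 - 4*d + 1)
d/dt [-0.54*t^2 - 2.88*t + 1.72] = -1.08*t - 2.88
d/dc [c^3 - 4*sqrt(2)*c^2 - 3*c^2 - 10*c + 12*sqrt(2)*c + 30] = 3*c^2 - 8*sqrt(2)*c - 6*c - 10 + 12*sqrt(2)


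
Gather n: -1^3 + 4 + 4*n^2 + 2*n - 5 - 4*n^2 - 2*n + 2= 0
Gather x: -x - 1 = -x - 1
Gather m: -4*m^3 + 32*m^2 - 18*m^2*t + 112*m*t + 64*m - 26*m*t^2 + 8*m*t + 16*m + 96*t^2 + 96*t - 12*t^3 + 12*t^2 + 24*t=-4*m^3 + m^2*(32 - 18*t) + m*(-26*t^2 + 120*t + 80) - 12*t^3 + 108*t^2 + 120*t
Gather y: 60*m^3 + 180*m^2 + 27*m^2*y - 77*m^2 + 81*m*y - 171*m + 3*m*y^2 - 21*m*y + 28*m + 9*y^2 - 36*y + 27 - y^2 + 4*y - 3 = 60*m^3 + 103*m^2 - 143*m + y^2*(3*m + 8) + y*(27*m^2 + 60*m - 32) + 24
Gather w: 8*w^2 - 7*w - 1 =8*w^2 - 7*w - 1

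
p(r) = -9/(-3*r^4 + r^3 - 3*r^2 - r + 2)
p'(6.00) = 0.00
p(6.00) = 0.00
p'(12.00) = 0.00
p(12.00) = 0.00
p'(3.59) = -0.02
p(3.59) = 0.02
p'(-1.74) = 0.51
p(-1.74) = 0.24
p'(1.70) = -0.68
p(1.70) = 0.32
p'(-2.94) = 0.04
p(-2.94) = 0.03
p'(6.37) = -0.00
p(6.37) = 0.00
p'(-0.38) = 6.38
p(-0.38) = -4.92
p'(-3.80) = 0.01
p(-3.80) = 0.01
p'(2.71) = -0.08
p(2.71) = 0.05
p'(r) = -9*(12*r^3 - 3*r^2 + 6*r + 1)/(-3*r^4 + r^3 - 3*r^2 - r + 2)^2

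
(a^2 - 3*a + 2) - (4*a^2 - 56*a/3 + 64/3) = -3*a^2 + 47*a/3 - 58/3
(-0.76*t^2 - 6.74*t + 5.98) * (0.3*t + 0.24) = -0.228*t^3 - 2.2044*t^2 + 0.1764*t + 1.4352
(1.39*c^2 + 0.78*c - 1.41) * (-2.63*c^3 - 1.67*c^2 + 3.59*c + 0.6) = -3.6557*c^5 - 4.3727*c^4 + 7.3958*c^3 + 5.9889*c^2 - 4.5939*c - 0.846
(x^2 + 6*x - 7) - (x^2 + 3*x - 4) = 3*x - 3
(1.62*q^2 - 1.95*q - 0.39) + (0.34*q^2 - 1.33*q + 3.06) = 1.96*q^2 - 3.28*q + 2.67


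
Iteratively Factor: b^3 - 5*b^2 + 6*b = (b)*(b^2 - 5*b + 6) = b*(b - 2)*(b - 3)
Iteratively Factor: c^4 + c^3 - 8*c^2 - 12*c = (c + 2)*(c^3 - c^2 - 6*c) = c*(c + 2)*(c^2 - c - 6) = c*(c - 3)*(c + 2)*(c + 2)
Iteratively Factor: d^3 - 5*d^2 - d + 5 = (d - 5)*(d^2 - 1) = (d - 5)*(d + 1)*(d - 1)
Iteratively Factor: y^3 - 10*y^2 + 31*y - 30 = (y - 5)*(y^2 - 5*y + 6) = (y - 5)*(y - 3)*(y - 2)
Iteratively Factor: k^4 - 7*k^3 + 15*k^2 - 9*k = (k - 3)*(k^3 - 4*k^2 + 3*k) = k*(k - 3)*(k^2 - 4*k + 3) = k*(k - 3)*(k - 1)*(k - 3)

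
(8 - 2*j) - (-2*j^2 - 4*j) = 2*j^2 + 2*j + 8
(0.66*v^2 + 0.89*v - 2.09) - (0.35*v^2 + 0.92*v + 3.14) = 0.31*v^2 - 0.03*v - 5.23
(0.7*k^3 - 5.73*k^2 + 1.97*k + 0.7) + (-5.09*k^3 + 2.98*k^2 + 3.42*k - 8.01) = -4.39*k^3 - 2.75*k^2 + 5.39*k - 7.31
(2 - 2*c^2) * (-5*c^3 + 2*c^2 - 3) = 10*c^5 - 4*c^4 - 10*c^3 + 10*c^2 - 6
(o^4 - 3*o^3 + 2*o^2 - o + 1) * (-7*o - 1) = -7*o^5 + 20*o^4 - 11*o^3 + 5*o^2 - 6*o - 1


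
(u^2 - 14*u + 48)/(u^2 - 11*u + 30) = (u - 8)/(u - 5)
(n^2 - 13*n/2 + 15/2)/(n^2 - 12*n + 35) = (n - 3/2)/(n - 7)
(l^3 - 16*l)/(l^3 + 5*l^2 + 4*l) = (l - 4)/(l + 1)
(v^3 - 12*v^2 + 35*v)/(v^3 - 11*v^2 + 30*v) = (v - 7)/(v - 6)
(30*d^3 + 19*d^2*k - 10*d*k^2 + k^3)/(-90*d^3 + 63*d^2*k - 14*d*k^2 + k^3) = (-d - k)/(3*d - k)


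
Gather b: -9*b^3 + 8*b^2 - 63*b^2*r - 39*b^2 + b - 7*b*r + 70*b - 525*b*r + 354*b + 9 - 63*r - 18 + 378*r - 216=-9*b^3 + b^2*(-63*r - 31) + b*(425 - 532*r) + 315*r - 225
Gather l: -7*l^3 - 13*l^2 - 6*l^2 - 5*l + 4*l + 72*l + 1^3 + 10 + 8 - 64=-7*l^3 - 19*l^2 + 71*l - 45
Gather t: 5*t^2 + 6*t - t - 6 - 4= 5*t^2 + 5*t - 10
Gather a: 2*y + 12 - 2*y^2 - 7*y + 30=-2*y^2 - 5*y + 42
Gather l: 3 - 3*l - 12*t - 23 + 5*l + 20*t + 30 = 2*l + 8*t + 10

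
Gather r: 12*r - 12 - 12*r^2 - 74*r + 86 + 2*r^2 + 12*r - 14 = -10*r^2 - 50*r + 60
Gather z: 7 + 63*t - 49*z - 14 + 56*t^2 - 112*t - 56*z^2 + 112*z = 56*t^2 - 49*t - 56*z^2 + 63*z - 7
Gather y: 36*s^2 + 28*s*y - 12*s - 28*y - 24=36*s^2 - 12*s + y*(28*s - 28) - 24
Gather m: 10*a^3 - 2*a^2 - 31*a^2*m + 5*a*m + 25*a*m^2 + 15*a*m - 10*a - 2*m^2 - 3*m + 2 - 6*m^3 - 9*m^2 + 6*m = 10*a^3 - 2*a^2 - 10*a - 6*m^3 + m^2*(25*a - 11) + m*(-31*a^2 + 20*a + 3) + 2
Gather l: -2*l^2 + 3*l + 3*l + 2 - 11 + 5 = -2*l^2 + 6*l - 4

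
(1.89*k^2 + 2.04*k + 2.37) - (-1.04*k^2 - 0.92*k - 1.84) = 2.93*k^2 + 2.96*k + 4.21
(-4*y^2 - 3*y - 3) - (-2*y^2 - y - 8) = -2*y^2 - 2*y + 5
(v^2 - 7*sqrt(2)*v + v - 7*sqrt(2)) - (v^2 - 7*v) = -7*sqrt(2)*v + 8*v - 7*sqrt(2)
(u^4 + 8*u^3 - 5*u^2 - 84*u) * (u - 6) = u^5 + 2*u^4 - 53*u^3 - 54*u^2 + 504*u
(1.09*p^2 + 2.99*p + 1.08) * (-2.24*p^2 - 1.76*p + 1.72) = -2.4416*p^4 - 8.616*p^3 - 5.8068*p^2 + 3.242*p + 1.8576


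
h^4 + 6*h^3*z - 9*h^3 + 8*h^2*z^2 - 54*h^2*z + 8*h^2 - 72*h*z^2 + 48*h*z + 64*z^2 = (h - 8)*(h - 1)*(h + 2*z)*(h + 4*z)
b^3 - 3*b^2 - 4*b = b*(b - 4)*(b + 1)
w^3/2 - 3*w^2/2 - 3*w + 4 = (w/2 + 1)*(w - 4)*(w - 1)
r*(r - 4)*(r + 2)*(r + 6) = r^4 + 4*r^3 - 20*r^2 - 48*r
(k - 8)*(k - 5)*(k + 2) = k^3 - 11*k^2 + 14*k + 80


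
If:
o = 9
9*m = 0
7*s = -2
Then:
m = 0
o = 9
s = -2/7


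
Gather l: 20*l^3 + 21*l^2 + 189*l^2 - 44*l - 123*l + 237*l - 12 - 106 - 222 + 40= 20*l^3 + 210*l^2 + 70*l - 300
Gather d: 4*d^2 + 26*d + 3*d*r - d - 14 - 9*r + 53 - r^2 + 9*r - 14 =4*d^2 + d*(3*r + 25) - r^2 + 25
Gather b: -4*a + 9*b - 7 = -4*a + 9*b - 7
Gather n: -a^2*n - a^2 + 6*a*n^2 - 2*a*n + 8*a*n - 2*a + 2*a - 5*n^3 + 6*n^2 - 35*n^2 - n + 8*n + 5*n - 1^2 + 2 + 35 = -a^2 - 5*n^3 + n^2*(6*a - 29) + n*(-a^2 + 6*a + 12) + 36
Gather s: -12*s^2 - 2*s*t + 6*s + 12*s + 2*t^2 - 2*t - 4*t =-12*s^2 + s*(18 - 2*t) + 2*t^2 - 6*t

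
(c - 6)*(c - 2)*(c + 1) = c^3 - 7*c^2 + 4*c + 12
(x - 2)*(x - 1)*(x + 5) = x^3 + 2*x^2 - 13*x + 10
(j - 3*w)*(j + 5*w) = j^2 + 2*j*w - 15*w^2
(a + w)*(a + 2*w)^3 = a^4 + 7*a^3*w + 18*a^2*w^2 + 20*a*w^3 + 8*w^4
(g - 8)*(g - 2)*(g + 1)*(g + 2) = g^4 - 7*g^3 - 12*g^2 + 28*g + 32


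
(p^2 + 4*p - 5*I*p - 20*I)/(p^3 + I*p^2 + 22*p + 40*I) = (p + 4)/(p^2 + 6*I*p - 8)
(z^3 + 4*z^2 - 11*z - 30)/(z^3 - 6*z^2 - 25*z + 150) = (z^2 - z - 6)/(z^2 - 11*z + 30)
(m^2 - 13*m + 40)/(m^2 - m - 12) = (-m^2 + 13*m - 40)/(-m^2 + m + 12)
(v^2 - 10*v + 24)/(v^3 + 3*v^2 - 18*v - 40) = (v - 6)/(v^2 + 7*v + 10)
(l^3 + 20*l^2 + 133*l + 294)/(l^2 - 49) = (l^2 + 13*l + 42)/(l - 7)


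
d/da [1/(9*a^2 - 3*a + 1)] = 3*(1 - 6*a)/(9*a^2 - 3*a + 1)^2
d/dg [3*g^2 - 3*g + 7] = 6*g - 3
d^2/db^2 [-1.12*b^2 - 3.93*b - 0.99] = -2.24000000000000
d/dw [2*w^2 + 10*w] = 4*w + 10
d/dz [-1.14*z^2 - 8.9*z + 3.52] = -2.28*z - 8.9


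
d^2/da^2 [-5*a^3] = -30*a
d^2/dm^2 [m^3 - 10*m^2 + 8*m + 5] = 6*m - 20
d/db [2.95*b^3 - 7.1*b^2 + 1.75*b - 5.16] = 8.85*b^2 - 14.2*b + 1.75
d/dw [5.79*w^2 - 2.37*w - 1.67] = 11.58*w - 2.37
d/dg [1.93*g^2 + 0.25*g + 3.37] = 3.86*g + 0.25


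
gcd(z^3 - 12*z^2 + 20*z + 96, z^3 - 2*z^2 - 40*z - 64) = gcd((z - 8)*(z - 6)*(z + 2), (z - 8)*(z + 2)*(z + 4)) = z^2 - 6*z - 16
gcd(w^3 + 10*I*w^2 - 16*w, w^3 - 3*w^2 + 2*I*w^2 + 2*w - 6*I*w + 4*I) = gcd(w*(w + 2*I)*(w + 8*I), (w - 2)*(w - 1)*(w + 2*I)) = w + 2*I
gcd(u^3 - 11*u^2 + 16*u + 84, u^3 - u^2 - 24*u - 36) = u^2 - 4*u - 12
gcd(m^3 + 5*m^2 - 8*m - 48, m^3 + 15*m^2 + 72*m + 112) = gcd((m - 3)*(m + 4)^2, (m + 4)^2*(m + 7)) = m^2 + 8*m + 16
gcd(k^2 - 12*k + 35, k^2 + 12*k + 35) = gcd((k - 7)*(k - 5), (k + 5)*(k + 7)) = 1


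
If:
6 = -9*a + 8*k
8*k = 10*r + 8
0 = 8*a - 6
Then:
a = 3/4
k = 51/32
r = 19/40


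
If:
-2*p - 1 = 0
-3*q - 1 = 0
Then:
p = -1/2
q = -1/3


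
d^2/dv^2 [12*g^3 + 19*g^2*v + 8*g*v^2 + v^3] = 16*g + 6*v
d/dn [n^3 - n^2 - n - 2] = 3*n^2 - 2*n - 1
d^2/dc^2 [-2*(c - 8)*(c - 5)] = -4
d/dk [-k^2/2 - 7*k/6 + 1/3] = -k - 7/6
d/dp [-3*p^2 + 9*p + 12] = 9 - 6*p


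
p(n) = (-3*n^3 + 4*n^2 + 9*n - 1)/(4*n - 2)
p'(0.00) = -3.50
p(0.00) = 0.50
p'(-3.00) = 5.04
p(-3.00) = -6.36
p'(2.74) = -3.69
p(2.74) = -0.90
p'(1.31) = -2.91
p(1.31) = 3.37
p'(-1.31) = 2.28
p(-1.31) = -0.11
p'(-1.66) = 2.89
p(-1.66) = -1.02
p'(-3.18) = 5.32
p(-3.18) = -7.29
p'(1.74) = -2.66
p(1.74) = 2.21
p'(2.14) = -2.97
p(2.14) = 1.09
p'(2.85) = -3.84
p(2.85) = -1.31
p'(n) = (-9*n^2 + 8*n + 9)/(4*n - 2) - 4*(-3*n^3 + 4*n^2 + 9*n - 1)/(4*n - 2)^2 = (-12*n^3 + 17*n^2 - 8*n - 7)/(2*(4*n^2 - 4*n + 1))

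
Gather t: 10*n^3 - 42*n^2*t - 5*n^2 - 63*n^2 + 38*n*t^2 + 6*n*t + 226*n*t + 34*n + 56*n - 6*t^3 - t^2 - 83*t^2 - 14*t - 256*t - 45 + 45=10*n^3 - 68*n^2 + 90*n - 6*t^3 + t^2*(38*n - 84) + t*(-42*n^2 + 232*n - 270)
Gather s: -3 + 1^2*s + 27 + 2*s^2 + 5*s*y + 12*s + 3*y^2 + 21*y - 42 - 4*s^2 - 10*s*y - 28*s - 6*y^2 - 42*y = -2*s^2 + s*(-5*y - 15) - 3*y^2 - 21*y - 18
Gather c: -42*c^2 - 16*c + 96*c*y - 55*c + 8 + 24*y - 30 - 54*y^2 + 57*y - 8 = -42*c^2 + c*(96*y - 71) - 54*y^2 + 81*y - 30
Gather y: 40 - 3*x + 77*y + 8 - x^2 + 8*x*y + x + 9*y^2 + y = -x^2 - 2*x + 9*y^2 + y*(8*x + 78) + 48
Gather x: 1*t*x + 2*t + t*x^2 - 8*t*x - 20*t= t*x^2 - 7*t*x - 18*t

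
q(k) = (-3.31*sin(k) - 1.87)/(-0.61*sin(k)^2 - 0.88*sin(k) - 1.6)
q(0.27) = 1.47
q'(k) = (1.22*sin(k)*cos(k) + 0.88*cos(k))*(-3.31*sin(k) - 1.87)/(-0.61*sin(k)^2 - 0.88*sin(k) - 1.6)^2 - 3.31*cos(k)/(-0.61*sin(k)^2 - 0.88*sin(k) - 1.6)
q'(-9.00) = -2.15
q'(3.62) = -2.16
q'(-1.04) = 1.24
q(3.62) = 0.26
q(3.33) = 0.86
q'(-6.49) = 1.89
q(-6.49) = 0.82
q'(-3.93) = -0.11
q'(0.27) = 0.79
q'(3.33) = -1.86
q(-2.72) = 0.38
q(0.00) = 1.17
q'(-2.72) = -2.15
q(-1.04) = -0.76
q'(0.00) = 1.43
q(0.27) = 1.47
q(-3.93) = 1.67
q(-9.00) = 0.38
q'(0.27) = 0.79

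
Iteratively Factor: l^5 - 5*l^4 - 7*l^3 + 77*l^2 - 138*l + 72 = (l - 1)*(l^4 - 4*l^3 - 11*l^2 + 66*l - 72) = (l - 3)*(l - 1)*(l^3 - l^2 - 14*l + 24) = (l - 3)*(l - 1)*(l + 4)*(l^2 - 5*l + 6) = (l - 3)*(l - 2)*(l - 1)*(l + 4)*(l - 3)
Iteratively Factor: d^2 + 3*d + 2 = (d + 1)*(d + 2)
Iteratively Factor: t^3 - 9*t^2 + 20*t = (t - 4)*(t^2 - 5*t) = (t - 5)*(t - 4)*(t)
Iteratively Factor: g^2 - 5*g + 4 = (g - 1)*(g - 4)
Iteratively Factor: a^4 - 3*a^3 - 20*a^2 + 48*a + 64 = (a + 1)*(a^3 - 4*a^2 - 16*a + 64) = (a + 1)*(a + 4)*(a^2 - 8*a + 16) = (a - 4)*(a + 1)*(a + 4)*(a - 4)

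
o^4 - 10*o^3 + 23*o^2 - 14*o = o*(o - 7)*(o - 2)*(o - 1)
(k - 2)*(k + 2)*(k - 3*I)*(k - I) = k^4 - 4*I*k^3 - 7*k^2 + 16*I*k + 12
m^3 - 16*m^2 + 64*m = m*(m - 8)^2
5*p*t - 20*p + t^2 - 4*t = (5*p + t)*(t - 4)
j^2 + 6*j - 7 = (j - 1)*(j + 7)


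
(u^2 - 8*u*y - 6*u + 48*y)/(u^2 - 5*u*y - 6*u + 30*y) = (-u + 8*y)/(-u + 5*y)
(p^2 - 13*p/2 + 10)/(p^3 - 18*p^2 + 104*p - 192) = (p - 5/2)/(p^2 - 14*p + 48)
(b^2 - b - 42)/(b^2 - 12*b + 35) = (b + 6)/(b - 5)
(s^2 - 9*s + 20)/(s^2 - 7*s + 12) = (s - 5)/(s - 3)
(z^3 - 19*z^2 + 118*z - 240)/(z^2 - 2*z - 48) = (z^2 - 11*z + 30)/(z + 6)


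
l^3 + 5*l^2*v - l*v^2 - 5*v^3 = (l - v)*(l + v)*(l + 5*v)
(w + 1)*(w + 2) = w^2 + 3*w + 2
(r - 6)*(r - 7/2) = r^2 - 19*r/2 + 21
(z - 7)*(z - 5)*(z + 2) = z^3 - 10*z^2 + 11*z + 70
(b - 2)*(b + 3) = b^2 + b - 6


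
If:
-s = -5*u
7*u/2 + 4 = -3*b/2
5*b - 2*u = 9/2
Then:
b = 31/82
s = -535/82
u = -107/82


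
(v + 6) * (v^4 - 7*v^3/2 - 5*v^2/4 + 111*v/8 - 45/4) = v^5 + 5*v^4/2 - 89*v^3/4 + 51*v^2/8 + 72*v - 135/2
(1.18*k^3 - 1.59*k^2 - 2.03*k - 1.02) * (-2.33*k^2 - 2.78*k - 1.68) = -2.7494*k^5 + 0.424300000000001*k^4 + 7.1677*k^3 + 10.6912*k^2 + 6.246*k + 1.7136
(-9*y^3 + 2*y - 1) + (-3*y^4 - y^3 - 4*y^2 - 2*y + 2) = -3*y^4 - 10*y^3 - 4*y^2 + 1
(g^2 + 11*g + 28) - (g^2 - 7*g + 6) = 18*g + 22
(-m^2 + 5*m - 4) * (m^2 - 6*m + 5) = -m^4 + 11*m^3 - 39*m^2 + 49*m - 20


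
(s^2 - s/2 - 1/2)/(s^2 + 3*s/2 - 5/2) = (2*s + 1)/(2*s + 5)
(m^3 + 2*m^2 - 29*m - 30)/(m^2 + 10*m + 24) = (m^2 - 4*m - 5)/(m + 4)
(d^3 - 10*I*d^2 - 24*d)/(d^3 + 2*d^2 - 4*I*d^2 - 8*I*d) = (d - 6*I)/(d + 2)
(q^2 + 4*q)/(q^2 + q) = (q + 4)/(q + 1)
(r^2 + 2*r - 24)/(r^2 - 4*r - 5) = (-r^2 - 2*r + 24)/(-r^2 + 4*r + 5)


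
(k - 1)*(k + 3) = k^2 + 2*k - 3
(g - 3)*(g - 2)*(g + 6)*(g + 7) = g^4 + 8*g^3 - 17*g^2 - 132*g + 252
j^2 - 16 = (j - 4)*(j + 4)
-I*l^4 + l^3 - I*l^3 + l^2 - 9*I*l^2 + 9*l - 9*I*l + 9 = (l - 3*I)*(l + I)*(l + 3*I)*(-I*l - I)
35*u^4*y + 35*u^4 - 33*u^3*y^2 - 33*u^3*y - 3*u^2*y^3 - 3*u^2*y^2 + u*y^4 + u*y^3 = (-7*u + y)*(-u + y)*(5*u + y)*(u*y + u)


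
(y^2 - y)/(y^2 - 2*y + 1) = y/(y - 1)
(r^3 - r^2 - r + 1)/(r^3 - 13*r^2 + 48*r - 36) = (r^2 - 1)/(r^2 - 12*r + 36)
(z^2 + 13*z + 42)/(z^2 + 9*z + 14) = (z + 6)/(z + 2)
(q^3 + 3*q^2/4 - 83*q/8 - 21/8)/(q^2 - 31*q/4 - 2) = (2*q^2 + q - 21)/(2*(q - 8))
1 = 1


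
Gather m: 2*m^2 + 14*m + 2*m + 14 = 2*m^2 + 16*m + 14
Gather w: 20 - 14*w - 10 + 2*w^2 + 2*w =2*w^2 - 12*w + 10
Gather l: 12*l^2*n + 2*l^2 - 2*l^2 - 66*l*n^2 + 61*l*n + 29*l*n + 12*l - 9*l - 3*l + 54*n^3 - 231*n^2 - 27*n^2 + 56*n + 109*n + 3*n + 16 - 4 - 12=12*l^2*n + l*(-66*n^2 + 90*n) + 54*n^3 - 258*n^2 + 168*n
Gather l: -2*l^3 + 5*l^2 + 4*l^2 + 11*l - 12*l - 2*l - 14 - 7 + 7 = -2*l^3 + 9*l^2 - 3*l - 14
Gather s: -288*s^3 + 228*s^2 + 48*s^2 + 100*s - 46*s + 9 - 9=-288*s^3 + 276*s^2 + 54*s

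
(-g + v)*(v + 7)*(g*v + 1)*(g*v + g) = -g^3*v^3 - 8*g^3*v^2 - 7*g^3*v + g^2*v^4 + 8*g^2*v^3 + 6*g^2*v^2 - 8*g^2*v - 7*g^2 + g*v^3 + 8*g*v^2 + 7*g*v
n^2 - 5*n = n*(n - 5)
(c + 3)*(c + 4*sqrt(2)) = c^2 + 3*c + 4*sqrt(2)*c + 12*sqrt(2)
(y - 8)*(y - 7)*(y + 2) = y^3 - 13*y^2 + 26*y + 112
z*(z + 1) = z^2 + z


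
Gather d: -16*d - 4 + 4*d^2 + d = 4*d^2 - 15*d - 4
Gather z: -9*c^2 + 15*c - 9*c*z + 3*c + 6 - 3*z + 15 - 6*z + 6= -9*c^2 + 18*c + z*(-9*c - 9) + 27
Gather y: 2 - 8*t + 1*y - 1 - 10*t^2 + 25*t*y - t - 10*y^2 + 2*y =-10*t^2 - 9*t - 10*y^2 + y*(25*t + 3) + 1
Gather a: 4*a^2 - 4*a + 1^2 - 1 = 4*a^2 - 4*a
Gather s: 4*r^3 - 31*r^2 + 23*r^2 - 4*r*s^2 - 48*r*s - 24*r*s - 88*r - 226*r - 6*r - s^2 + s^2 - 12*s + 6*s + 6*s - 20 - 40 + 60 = 4*r^3 - 8*r^2 - 4*r*s^2 - 72*r*s - 320*r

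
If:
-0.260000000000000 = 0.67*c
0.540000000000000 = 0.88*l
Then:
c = -0.39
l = 0.61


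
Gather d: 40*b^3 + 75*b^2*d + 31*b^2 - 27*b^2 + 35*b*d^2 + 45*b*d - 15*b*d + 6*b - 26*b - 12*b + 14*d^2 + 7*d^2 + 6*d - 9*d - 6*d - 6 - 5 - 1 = 40*b^3 + 4*b^2 - 32*b + d^2*(35*b + 21) + d*(75*b^2 + 30*b - 9) - 12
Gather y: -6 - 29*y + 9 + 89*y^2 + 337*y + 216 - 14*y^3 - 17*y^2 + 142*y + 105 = -14*y^3 + 72*y^2 + 450*y + 324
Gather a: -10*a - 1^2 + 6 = 5 - 10*a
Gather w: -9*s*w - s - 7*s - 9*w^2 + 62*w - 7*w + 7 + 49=-8*s - 9*w^2 + w*(55 - 9*s) + 56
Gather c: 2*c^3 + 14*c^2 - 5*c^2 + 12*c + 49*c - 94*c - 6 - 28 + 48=2*c^3 + 9*c^2 - 33*c + 14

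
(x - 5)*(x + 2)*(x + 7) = x^3 + 4*x^2 - 31*x - 70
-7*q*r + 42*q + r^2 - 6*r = (-7*q + r)*(r - 6)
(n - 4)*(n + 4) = n^2 - 16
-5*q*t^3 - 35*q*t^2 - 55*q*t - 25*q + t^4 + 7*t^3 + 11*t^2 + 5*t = (-5*q + t)*(t + 1)^2*(t + 5)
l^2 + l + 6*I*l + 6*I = (l + 1)*(l + 6*I)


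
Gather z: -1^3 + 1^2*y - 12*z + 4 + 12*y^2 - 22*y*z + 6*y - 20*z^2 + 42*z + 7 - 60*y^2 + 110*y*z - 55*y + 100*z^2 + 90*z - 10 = -48*y^2 - 48*y + 80*z^2 + z*(88*y + 120)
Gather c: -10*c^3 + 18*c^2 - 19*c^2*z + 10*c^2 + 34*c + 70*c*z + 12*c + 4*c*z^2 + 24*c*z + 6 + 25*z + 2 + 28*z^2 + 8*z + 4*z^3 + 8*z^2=-10*c^3 + c^2*(28 - 19*z) + c*(4*z^2 + 94*z + 46) + 4*z^3 + 36*z^2 + 33*z + 8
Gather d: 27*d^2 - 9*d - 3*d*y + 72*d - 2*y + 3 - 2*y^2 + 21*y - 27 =27*d^2 + d*(63 - 3*y) - 2*y^2 + 19*y - 24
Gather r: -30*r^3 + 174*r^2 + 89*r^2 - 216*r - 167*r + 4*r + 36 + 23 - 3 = -30*r^3 + 263*r^2 - 379*r + 56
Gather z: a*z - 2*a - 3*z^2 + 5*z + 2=-2*a - 3*z^2 + z*(a + 5) + 2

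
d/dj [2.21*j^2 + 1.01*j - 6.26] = 4.42*j + 1.01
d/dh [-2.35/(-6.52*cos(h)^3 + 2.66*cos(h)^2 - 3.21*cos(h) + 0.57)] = (45.966*cos(h)^2 - 12.502*cos(h) + 7.5435)*sin(h)/(6.52*cos(h)^3 - 2.66*cos(h)^2 + 3.21*cos(h) - 0.57)^2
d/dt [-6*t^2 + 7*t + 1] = 7 - 12*t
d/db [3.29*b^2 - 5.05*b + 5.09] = 6.58*b - 5.05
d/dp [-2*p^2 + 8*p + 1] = 8 - 4*p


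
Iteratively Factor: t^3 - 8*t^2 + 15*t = (t - 3)*(t^2 - 5*t) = (t - 5)*(t - 3)*(t)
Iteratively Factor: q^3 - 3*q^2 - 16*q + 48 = (q - 4)*(q^2 + q - 12) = (q - 4)*(q - 3)*(q + 4)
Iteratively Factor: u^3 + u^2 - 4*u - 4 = (u + 2)*(u^2 - u - 2) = (u + 1)*(u + 2)*(u - 2)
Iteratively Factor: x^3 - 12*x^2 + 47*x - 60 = (x - 3)*(x^2 - 9*x + 20) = (x - 4)*(x - 3)*(x - 5)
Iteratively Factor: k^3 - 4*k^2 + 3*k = (k - 3)*(k^2 - k) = (k - 3)*(k - 1)*(k)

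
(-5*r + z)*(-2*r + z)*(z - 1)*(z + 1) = 10*r^2*z^2 - 10*r^2 - 7*r*z^3 + 7*r*z + z^4 - z^2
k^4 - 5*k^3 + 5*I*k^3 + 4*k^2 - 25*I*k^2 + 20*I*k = k*(k - 4)*(k - 1)*(k + 5*I)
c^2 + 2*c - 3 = (c - 1)*(c + 3)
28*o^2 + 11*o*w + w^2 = (4*o + w)*(7*o + w)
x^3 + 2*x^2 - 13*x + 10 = (x - 2)*(x - 1)*(x + 5)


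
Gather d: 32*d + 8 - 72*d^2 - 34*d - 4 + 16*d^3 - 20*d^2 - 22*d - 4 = 16*d^3 - 92*d^2 - 24*d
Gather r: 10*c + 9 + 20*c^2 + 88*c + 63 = 20*c^2 + 98*c + 72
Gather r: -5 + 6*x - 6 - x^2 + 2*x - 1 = -x^2 + 8*x - 12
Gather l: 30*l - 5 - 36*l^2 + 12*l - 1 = -36*l^2 + 42*l - 6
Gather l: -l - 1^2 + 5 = 4 - l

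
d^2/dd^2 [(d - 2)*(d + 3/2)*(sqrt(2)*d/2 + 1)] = 3*sqrt(2)*d - sqrt(2)/2 + 2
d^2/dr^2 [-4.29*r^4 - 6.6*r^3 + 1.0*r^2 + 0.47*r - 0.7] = -51.48*r^2 - 39.6*r + 2.0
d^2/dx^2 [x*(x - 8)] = 2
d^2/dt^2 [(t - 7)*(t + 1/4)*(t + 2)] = 6*t - 19/2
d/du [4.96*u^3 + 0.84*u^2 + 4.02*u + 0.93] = 14.88*u^2 + 1.68*u + 4.02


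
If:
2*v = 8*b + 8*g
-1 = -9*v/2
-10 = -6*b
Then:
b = 5/3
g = -29/18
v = 2/9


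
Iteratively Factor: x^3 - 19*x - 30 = (x + 2)*(x^2 - 2*x - 15) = (x + 2)*(x + 3)*(x - 5)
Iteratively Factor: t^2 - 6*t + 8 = (t - 2)*(t - 4)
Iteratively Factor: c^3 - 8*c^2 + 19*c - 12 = (c - 4)*(c^2 - 4*c + 3) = (c - 4)*(c - 3)*(c - 1)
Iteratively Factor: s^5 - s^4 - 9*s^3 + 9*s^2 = (s)*(s^4 - s^3 - 9*s^2 + 9*s) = s^2*(s^3 - s^2 - 9*s + 9) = s^2*(s - 1)*(s^2 - 9) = s^2*(s - 3)*(s - 1)*(s + 3)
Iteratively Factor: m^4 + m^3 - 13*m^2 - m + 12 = (m + 4)*(m^3 - 3*m^2 - m + 3) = (m + 1)*(m + 4)*(m^2 - 4*m + 3) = (m - 1)*(m + 1)*(m + 4)*(m - 3)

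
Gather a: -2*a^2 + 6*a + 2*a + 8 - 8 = -2*a^2 + 8*a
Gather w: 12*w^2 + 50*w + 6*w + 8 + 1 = 12*w^2 + 56*w + 9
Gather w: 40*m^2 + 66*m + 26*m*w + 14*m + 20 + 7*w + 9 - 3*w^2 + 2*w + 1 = 40*m^2 + 80*m - 3*w^2 + w*(26*m + 9) + 30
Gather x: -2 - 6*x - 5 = -6*x - 7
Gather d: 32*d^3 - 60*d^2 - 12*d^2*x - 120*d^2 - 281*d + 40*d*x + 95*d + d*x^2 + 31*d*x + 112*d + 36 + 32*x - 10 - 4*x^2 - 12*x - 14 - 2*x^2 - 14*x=32*d^3 + d^2*(-12*x - 180) + d*(x^2 + 71*x - 74) - 6*x^2 + 6*x + 12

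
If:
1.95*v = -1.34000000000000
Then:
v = -0.69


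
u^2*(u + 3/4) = u^3 + 3*u^2/4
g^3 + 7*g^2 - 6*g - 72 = (g - 3)*(g + 4)*(g + 6)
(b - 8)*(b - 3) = b^2 - 11*b + 24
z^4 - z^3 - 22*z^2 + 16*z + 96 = (z - 4)*(z - 3)*(z + 2)*(z + 4)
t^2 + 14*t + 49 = (t + 7)^2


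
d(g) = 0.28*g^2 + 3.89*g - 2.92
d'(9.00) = 8.93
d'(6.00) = 7.25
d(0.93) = 0.94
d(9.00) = 54.77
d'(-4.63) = 1.30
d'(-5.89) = 0.59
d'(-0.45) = 3.64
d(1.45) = 3.31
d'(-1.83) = 2.87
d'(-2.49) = 2.50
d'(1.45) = 4.70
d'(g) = 0.56*g + 3.89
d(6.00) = 30.50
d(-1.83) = -9.10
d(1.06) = 1.52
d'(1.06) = 4.48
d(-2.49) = -10.87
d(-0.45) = -4.61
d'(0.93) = 4.41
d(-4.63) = -14.93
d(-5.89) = -16.12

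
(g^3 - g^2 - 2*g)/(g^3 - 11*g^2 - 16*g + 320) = g*(g^2 - g - 2)/(g^3 - 11*g^2 - 16*g + 320)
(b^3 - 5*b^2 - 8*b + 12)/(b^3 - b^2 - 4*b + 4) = (b - 6)/(b - 2)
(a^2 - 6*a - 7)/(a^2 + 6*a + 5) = (a - 7)/(a + 5)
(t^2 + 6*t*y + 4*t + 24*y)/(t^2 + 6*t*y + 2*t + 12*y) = (t + 4)/(t + 2)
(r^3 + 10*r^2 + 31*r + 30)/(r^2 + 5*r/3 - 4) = 3*(r^2 + 7*r + 10)/(3*r - 4)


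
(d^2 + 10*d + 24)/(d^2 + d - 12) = (d + 6)/(d - 3)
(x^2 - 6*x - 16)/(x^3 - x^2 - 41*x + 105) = (x^2 - 6*x - 16)/(x^3 - x^2 - 41*x + 105)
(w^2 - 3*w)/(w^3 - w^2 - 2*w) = (3 - w)/(-w^2 + w + 2)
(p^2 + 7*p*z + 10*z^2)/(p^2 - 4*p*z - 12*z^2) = (-p - 5*z)/(-p + 6*z)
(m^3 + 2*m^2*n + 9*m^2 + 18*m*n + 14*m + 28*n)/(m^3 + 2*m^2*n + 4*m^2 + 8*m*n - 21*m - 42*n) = (m + 2)/(m - 3)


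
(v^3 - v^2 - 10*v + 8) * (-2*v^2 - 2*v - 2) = -2*v^5 + 20*v^3 + 6*v^2 + 4*v - 16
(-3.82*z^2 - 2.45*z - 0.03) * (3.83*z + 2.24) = -14.6306*z^3 - 17.9403*z^2 - 5.6029*z - 0.0672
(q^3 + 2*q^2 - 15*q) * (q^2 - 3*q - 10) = q^5 - q^4 - 31*q^3 + 25*q^2 + 150*q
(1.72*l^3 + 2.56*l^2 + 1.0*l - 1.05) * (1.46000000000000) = 2.5112*l^3 + 3.7376*l^2 + 1.46*l - 1.533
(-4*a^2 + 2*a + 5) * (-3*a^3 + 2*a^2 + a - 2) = 12*a^5 - 14*a^4 - 15*a^3 + 20*a^2 + a - 10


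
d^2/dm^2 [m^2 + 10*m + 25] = 2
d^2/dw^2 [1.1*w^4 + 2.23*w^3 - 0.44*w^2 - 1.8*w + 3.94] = 13.2*w^2 + 13.38*w - 0.88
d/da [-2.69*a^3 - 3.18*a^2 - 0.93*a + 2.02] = -8.07*a^2 - 6.36*a - 0.93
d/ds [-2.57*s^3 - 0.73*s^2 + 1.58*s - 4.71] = -7.71*s^2 - 1.46*s + 1.58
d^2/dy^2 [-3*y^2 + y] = -6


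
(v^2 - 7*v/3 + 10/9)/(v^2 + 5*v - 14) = (9*v^2 - 21*v + 10)/(9*(v^2 + 5*v - 14))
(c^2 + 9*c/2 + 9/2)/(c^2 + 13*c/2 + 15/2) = (c + 3)/(c + 5)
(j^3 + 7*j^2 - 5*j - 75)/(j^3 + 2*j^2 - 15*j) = (j + 5)/j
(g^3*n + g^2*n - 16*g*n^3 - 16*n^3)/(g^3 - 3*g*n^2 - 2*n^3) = n*(-g^3 - g^2 + 16*g*n^2 + 16*n^2)/(-g^3 + 3*g*n^2 + 2*n^3)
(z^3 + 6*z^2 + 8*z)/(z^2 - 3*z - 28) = z*(z + 2)/(z - 7)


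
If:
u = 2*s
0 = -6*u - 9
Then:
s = -3/4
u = -3/2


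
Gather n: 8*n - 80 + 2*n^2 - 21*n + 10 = 2*n^2 - 13*n - 70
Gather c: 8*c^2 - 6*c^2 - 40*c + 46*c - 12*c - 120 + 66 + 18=2*c^2 - 6*c - 36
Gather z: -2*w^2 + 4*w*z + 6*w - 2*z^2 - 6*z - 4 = -2*w^2 + 6*w - 2*z^2 + z*(4*w - 6) - 4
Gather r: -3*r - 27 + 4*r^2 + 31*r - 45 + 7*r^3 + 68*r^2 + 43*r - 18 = 7*r^3 + 72*r^2 + 71*r - 90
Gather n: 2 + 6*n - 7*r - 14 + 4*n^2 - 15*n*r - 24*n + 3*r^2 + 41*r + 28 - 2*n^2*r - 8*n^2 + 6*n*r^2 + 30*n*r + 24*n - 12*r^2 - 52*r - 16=n^2*(-2*r - 4) + n*(6*r^2 + 15*r + 6) - 9*r^2 - 18*r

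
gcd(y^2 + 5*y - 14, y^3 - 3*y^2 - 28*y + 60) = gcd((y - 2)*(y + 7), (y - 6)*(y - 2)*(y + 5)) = y - 2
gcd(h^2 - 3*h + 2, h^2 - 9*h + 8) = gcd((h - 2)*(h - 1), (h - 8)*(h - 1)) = h - 1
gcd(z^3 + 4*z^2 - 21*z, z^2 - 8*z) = z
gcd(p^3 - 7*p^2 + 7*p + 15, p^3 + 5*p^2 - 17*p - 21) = p^2 - 2*p - 3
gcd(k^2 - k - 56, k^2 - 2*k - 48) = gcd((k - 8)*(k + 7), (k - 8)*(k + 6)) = k - 8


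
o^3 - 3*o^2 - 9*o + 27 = (o - 3)^2*(o + 3)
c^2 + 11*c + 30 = (c + 5)*(c + 6)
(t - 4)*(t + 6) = t^2 + 2*t - 24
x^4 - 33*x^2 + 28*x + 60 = (x - 5)*(x - 2)*(x + 1)*(x + 6)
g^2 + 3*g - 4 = (g - 1)*(g + 4)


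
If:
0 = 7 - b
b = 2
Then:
No Solution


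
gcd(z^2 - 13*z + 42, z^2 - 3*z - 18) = z - 6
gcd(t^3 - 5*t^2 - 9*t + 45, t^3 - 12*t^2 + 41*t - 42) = t - 3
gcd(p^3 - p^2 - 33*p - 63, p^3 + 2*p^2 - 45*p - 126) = p^2 - 4*p - 21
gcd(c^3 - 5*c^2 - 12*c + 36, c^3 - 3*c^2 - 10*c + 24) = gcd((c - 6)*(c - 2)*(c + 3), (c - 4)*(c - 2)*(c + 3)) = c^2 + c - 6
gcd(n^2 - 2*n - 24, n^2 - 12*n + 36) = n - 6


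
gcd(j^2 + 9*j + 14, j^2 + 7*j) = j + 7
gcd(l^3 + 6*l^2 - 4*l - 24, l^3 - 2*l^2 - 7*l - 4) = 1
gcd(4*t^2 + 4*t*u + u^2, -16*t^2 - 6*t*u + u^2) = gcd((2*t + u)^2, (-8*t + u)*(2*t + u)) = 2*t + u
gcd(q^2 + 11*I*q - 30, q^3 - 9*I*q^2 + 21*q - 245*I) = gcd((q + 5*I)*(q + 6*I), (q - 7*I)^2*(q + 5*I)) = q + 5*I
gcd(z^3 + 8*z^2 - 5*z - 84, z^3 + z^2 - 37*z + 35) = z + 7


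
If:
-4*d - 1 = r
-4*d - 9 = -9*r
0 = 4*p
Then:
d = -9/20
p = 0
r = 4/5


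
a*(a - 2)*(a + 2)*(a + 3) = a^4 + 3*a^3 - 4*a^2 - 12*a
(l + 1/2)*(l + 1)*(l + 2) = l^3 + 7*l^2/2 + 7*l/2 + 1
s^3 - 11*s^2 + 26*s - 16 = (s - 8)*(s - 2)*(s - 1)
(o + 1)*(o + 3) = o^2 + 4*o + 3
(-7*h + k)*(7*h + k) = -49*h^2 + k^2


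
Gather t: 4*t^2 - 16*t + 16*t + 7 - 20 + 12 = 4*t^2 - 1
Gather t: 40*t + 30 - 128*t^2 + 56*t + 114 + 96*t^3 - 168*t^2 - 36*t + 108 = 96*t^3 - 296*t^2 + 60*t + 252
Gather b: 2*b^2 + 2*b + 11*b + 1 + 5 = 2*b^2 + 13*b + 6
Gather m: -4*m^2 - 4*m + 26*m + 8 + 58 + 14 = -4*m^2 + 22*m + 80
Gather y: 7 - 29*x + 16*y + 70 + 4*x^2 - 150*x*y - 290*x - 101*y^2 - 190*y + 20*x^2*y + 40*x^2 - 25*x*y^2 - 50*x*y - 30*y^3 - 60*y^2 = 44*x^2 - 319*x - 30*y^3 + y^2*(-25*x - 161) + y*(20*x^2 - 200*x - 174) + 77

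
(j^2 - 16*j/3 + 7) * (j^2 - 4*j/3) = j^4 - 20*j^3/3 + 127*j^2/9 - 28*j/3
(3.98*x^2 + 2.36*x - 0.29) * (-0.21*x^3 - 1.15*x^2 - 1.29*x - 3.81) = -0.8358*x^5 - 5.0726*x^4 - 7.7873*x^3 - 17.8747*x^2 - 8.6175*x + 1.1049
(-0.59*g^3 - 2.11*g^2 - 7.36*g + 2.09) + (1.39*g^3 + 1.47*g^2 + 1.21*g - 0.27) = 0.8*g^3 - 0.64*g^2 - 6.15*g + 1.82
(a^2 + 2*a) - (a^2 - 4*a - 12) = 6*a + 12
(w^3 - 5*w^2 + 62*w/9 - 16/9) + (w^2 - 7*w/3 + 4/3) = w^3 - 4*w^2 + 41*w/9 - 4/9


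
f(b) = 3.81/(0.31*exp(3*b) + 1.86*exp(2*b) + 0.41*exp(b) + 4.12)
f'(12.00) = 0.00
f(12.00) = 0.00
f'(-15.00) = 0.00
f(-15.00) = 0.92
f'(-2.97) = -0.01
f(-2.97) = 0.92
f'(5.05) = -0.00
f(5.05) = 0.00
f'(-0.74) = -0.19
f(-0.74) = 0.80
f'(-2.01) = -0.03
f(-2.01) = 0.91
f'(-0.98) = -0.13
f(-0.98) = 0.84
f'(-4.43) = -0.00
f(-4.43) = 0.92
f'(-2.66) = -0.01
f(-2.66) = 0.92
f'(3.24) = -0.00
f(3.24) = 0.00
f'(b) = 3.81*(-0.93*exp(3*b) - 3.72*exp(2*b) - 0.41*exp(b))/(0.31*exp(3*b) + 1.86*exp(2*b) + 0.41*exp(b) + 4.12)^2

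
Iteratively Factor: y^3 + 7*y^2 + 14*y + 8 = (y + 1)*(y^2 + 6*y + 8) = (y + 1)*(y + 4)*(y + 2)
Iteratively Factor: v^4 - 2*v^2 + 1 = (v - 1)*(v^3 + v^2 - v - 1) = (v - 1)^2*(v^2 + 2*v + 1) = (v - 1)^2*(v + 1)*(v + 1)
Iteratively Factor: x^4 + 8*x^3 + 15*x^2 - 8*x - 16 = (x + 1)*(x^3 + 7*x^2 + 8*x - 16) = (x + 1)*(x + 4)*(x^2 + 3*x - 4) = (x - 1)*(x + 1)*(x + 4)*(x + 4)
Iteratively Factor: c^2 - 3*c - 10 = (c - 5)*(c + 2)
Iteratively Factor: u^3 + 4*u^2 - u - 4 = (u - 1)*(u^2 + 5*u + 4) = (u - 1)*(u + 1)*(u + 4)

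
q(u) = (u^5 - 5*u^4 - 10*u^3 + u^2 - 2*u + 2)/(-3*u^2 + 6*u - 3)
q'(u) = (6*u - 6)*(u^5 - 5*u^4 - 10*u^3 + u^2 - 2*u + 2)/(-3*u^2 + 6*u - 3)^2 + (5*u^4 - 20*u^3 - 30*u^2 + 2*u - 2)/(-3*u^2 + 6*u - 3) = (-3*u^5 + 15*u^4 - 10*u^3 - 30*u^2 + 2)/(3*(u^3 - 3*u^2 + 3*u - 1))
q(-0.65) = -0.67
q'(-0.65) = 0.36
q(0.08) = -0.73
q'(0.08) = -0.77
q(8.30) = -62.54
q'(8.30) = -46.93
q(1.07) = 1115.44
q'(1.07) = -28321.81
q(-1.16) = -0.72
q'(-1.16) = -0.35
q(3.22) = 35.12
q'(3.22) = -2.10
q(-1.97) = 0.71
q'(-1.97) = -3.52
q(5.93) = 12.48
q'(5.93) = -18.33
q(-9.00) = 281.54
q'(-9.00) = -93.47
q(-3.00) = 7.52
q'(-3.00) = -10.14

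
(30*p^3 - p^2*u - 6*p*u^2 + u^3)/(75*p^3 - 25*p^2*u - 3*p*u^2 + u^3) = (2*p + u)/(5*p + u)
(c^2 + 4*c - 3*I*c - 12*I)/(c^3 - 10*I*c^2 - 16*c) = (c^2 + c*(4 - 3*I) - 12*I)/(c*(c^2 - 10*I*c - 16))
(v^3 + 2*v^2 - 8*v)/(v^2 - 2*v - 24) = v*(v - 2)/(v - 6)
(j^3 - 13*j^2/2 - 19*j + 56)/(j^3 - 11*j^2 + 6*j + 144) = (j^2 + 3*j/2 - 7)/(j^2 - 3*j - 18)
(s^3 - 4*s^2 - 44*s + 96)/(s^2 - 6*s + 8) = (s^2 - 2*s - 48)/(s - 4)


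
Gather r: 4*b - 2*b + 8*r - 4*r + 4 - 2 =2*b + 4*r + 2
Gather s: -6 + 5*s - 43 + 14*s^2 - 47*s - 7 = 14*s^2 - 42*s - 56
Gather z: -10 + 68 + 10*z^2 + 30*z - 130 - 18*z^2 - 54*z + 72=-8*z^2 - 24*z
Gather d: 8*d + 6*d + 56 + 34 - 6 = 14*d + 84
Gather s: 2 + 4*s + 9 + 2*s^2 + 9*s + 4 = 2*s^2 + 13*s + 15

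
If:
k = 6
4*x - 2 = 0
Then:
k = 6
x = 1/2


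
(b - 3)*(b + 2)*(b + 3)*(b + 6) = b^4 + 8*b^3 + 3*b^2 - 72*b - 108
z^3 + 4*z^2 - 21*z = z*(z - 3)*(z + 7)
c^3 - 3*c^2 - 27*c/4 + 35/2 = (c - 7/2)*(c - 2)*(c + 5/2)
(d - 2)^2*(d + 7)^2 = d^4 + 10*d^3 - 3*d^2 - 140*d + 196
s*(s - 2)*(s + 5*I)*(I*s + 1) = I*s^4 - 4*s^3 - 2*I*s^3 + 8*s^2 + 5*I*s^2 - 10*I*s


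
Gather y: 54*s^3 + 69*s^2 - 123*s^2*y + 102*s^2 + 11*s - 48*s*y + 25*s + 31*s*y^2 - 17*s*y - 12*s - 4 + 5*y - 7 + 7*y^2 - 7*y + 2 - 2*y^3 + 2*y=54*s^3 + 171*s^2 + 24*s - 2*y^3 + y^2*(31*s + 7) + y*(-123*s^2 - 65*s) - 9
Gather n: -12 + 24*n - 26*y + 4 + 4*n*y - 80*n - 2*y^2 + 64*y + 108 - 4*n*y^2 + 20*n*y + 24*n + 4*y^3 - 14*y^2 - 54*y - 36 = n*(-4*y^2 + 24*y - 32) + 4*y^3 - 16*y^2 - 16*y + 64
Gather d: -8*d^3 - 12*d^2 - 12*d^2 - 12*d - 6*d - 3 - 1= -8*d^3 - 24*d^2 - 18*d - 4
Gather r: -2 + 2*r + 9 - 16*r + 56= 63 - 14*r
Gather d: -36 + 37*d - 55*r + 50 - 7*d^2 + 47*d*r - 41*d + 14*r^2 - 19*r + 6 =-7*d^2 + d*(47*r - 4) + 14*r^2 - 74*r + 20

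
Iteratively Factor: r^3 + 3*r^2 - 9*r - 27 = (r - 3)*(r^2 + 6*r + 9) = (r - 3)*(r + 3)*(r + 3)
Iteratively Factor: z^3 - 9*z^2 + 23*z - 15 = (z - 1)*(z^2 - 8*z + 15) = (z - 3)*(z - 1)*(z - 5)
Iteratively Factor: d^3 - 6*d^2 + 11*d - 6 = (d - 2)*(d^2 - 4*d + 3) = (d - 2)*(d - 1)*(d - 3)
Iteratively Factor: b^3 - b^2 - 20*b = (b - 5)*(b^2 + 4*b) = b*(b - 5)*(b + 4)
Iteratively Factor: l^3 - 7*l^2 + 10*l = (l - 5)*(l^2 - 2*l) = l*(l - 5)*(l - 2)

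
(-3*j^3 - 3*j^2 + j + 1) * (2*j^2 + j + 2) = -6*j^5 - 9*j^4 - 7*j^3 - 3*j^2 + 3*j + 2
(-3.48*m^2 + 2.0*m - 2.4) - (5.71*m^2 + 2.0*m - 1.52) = -9.19*m^2 - 0.88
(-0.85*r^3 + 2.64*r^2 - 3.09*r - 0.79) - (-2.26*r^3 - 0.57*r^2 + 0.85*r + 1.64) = 1.41*r^3 + 3.21*r^2 - 3.94*r - 2.43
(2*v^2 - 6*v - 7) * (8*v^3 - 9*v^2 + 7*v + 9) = 16*v^5 - 66*v^4 + 12*v^3 + 39*v^2 - 103*v - 63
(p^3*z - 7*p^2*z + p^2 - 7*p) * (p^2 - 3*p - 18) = p^5*z - 10*p^4*z + p^4 + 3*p^3*z - 10*p^3 + 126*p^2*z + 3*p^2 + 126*p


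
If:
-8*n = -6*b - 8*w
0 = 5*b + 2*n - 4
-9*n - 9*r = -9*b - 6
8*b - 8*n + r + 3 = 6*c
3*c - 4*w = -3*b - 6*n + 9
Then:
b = 146/201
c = 859/603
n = 37/201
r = 81/67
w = -145/402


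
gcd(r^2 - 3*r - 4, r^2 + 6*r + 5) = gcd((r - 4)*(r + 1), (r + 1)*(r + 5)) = r + 1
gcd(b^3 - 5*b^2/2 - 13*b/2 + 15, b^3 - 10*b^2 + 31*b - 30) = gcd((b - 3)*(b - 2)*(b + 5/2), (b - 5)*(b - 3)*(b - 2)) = b^2 - 5*b + 6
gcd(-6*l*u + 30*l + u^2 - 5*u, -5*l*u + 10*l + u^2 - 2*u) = 1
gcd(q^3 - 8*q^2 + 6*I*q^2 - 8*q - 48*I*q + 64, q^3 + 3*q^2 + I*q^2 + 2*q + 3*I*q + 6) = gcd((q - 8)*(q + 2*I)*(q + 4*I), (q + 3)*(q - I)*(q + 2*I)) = q + 2*I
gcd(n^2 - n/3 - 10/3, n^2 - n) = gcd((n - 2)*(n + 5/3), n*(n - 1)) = 1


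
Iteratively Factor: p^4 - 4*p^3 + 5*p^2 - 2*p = (p - 1)*(p^3 - 3*p^2 + 2*p) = (p - 1)^2*(p^2 - 2*p) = (p - 2)*(p - 1)^2*(p)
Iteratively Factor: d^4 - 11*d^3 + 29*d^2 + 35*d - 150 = (d - 5)*(d^3 - 6*d^2 - d + 30) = (d - 5)*(d - 3)*(d^2 - 3*d - 10) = (d - 5)*(d - 3)*(d + 2)*(d - 5)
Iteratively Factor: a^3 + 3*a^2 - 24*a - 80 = (a - 5)*(a^2 + 8*a + 16) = (a - 5)*(a + 4)*(a + 4)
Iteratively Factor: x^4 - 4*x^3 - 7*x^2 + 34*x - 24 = (x - 4)*(x^3 - 7*x + 6) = (x - 4)*(x + 3)*(x^2 - 3*x + 2) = (x - 4)*(x - 1)*(x + 3)*(x - 2)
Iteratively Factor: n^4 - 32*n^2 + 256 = (n - 4)*(n^3 + 4*n^2 - 16*n - 64) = (n - 4)*(n + 4)*(n^2 - 16) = (n - 4)*(n + 4)^2*(n - 4)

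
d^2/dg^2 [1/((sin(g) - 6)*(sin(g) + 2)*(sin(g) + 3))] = (-9*sin(g)^6 + 11*sin(g)^5 + 56*sin(g)^4 - 412*sin(g)^3 - 570*sin(g)^2 + 1224*sin(g) + 1080)/((sin(g) - 6)^3*(sin(g) + 2)^3*(sin(g) + 3)^3)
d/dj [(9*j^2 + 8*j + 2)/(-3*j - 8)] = (-27*j^2 - 144*j - 58)/(9*j^2 + 48*j + 64)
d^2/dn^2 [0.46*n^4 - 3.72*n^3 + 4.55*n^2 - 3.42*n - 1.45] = 5.52*n^2 - 22.32*n + 9.1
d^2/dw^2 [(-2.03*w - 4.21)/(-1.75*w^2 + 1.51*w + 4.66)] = ((-21.315*w - 8.6044)*(-1.75*w^2 + 1.51*w + 4.66) - (2.03*w + 4.21)*(3.5*w - 1.51)*(7.0*w - 3.02))/(-1.75*w^2 + 1.51*w + 4.66)^3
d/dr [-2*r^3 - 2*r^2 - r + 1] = -6*r^2 - 4*r - 1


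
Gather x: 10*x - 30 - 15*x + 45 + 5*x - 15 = 0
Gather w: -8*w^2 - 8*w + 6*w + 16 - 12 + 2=-8*w^2 - 2*w + 6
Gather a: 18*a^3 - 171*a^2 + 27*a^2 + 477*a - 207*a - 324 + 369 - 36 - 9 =18*a^3 - 144*a^2 + 270*a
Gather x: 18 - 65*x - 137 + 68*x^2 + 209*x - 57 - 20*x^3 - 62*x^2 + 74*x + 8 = -20*x^3 + 6*x^2 + 218*x - 168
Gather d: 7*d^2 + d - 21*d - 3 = 7*d^2 - 20*d - 3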